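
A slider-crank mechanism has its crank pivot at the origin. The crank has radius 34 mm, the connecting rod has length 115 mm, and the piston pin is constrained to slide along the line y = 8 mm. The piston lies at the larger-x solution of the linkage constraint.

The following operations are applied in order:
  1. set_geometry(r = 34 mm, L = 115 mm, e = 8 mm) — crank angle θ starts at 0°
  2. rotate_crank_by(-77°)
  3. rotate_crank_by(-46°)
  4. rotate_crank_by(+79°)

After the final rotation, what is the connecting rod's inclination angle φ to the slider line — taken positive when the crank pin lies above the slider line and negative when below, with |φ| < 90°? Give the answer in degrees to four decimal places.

-15.9586

set_geometry: r = 34 mm, L = 115 mm, e = 8 mm; θ ← 0°
rotate_crank_by(-77°): θ ← 0° -77° = -77°
rotate_crank_by(-46°): θ ← -77° -46° = -123°
rotate_crank_by(+79°): θ ← -123° +79° = -44°
crank pin P = (r cos θ, r sin θ) = (24.457553, -23.618385)
h = r sin θ − e = -23.618385 − 8 = -31.618385
sin φ = h / L = -31.618385 / 115 = -0.27494247
φ = arcsin(-0.27494247) = -15.958586°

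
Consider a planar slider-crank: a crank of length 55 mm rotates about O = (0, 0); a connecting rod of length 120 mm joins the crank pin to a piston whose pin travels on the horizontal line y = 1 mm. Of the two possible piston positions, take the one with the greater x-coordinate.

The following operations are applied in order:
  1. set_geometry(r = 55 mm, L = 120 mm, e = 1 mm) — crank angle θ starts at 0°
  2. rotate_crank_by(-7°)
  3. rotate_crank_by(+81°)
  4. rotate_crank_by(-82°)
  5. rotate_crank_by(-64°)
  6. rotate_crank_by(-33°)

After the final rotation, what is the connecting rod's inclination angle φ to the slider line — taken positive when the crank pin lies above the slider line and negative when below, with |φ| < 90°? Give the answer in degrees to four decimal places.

set_geometry: r = 55 mm, L = 120 mm, e = 1 mm; θ ← 0°
rotate_crank_by(-7°): θ ← 0° -7° = -7°
rotate_crank_by(+81°): θ ← -7° +81° = 74°
rotate_crank_by(-82°): θ ← 74° -82° = -8°
rotate_crank_by(-64°): θ ← -8° -64° = -72°
rotate_crank_by(-33°): θ ← -72° -33° = -105°
crank pin P = (r cos θ, r sin θ) = (-14.235047, -53.125920)
h = r sin θ − e = -53.125920 − 1 = -54.125920
sin φ = h / L = -54.125920 / 120 = -0.45104934
φ = arcsin(-0.45104934) = -26.811028°

-26.8110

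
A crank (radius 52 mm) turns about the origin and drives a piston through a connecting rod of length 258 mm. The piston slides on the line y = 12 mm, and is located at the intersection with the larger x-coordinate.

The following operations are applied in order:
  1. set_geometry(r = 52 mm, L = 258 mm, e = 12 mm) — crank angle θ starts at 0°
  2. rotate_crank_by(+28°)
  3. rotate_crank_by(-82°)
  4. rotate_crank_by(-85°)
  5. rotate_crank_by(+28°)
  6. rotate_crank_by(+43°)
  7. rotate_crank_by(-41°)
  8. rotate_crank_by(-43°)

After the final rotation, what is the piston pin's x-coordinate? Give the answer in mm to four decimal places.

209.5043

set_geometry: r = 52 mm, L = 258 mm, e = 12 mm; θ ← 0°
rotate_crank_by(+28°): θ ← 0° +28° = 28°
rotate_crank_by(-82°): θ ← 28° -82° = -54°
rotate_crank_by(-85°): θ ← -54° -85° = -139°
rotate_crank_by(+28°): θ ← -139° +28° = -111°
rotate_crank_by(+43°): θ ← -111° +43° = -68°
rotate_crank_by(-41°): θ ← -68° -41° = -109°
rotate_crank_by(-43°): θ ← -109° -43° = -152°
crank pin P = (r cos θ, r sin θ) = (-45.913275, -24.412521)
h = r sin θ − e = -24.412521 − 12 = -36.412521
x = r cos θ + √(L² − h²) = -45.913275 + √(66564.0 − 1325.8717) = -45.913275 + 255.417557 = 209.504282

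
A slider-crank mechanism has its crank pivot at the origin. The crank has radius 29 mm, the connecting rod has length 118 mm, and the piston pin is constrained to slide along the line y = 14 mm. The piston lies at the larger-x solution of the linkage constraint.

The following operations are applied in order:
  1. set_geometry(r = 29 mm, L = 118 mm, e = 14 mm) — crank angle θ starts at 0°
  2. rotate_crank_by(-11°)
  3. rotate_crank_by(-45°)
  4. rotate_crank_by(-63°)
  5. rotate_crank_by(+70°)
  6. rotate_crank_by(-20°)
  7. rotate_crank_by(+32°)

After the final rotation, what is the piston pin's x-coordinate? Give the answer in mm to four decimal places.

136.8914

set_geometry: r = 29 mm, L = 118 mm, e = 14 mm; θ ← 0°
rotate_crank_by(-11°): θ ← 0° -11° = -11°
rotate_crank_by(-45°): θ ← -11° -45° = -56°
rotate_crank_by(-63°): θ ← -56° -63° = -119°
rotate_crank_by(+70°): θ ← -119° +70° = -49°
rotate_crank_by(-20°): θ ← -49° -20° = -69°
rotate_crank_by(+32°): θ ← -69° +32° = -37°
crank pin P = (r cos θ, r sin θ) = (23.160430, -17.452636)
h = r sin θ − e = -17.452636 − 14 = -31.452636
x = r cos θ + √(L² − h²) = 23.160430 + √(13924.0 − 989.2683) = 23.160430 + 113.730962 = 136.891392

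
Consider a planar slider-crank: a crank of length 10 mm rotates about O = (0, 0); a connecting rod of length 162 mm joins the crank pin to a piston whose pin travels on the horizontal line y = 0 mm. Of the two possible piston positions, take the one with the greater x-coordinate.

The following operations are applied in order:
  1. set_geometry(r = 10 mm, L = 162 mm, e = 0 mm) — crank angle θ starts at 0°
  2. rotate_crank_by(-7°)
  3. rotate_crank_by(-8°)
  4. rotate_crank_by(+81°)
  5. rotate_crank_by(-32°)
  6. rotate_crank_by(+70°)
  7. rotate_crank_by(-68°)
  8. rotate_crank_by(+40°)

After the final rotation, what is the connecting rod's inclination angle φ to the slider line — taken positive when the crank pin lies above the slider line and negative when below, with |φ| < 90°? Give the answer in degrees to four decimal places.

3.4338

set_geometry: r = 10 mm, L = 162 mm, e = 0 mm; θ ← 0°
rotate_crank_by(-7°): θ ← 0° -7° = -7°
rotate_crank_by(-8°): θ ← -7° -8° = -15°
rotate_crank_by(+81°): θ ← -15° +81° = 66°
rotate_crank_by(-32°): θ ← 66° -32° = 34°
rotate_crank_by(+70°): θ ← 34° +70° = 104°
rotate_crank_by(-68°): θ ← 104° -68° = 36°
rotate_crank_by(+40°): θ ← 36° +40° = 76°
crank pin P = (r cos θ, r sin θ) = (2.419219, 9.702957)
h = r sin θ − e = 9.702957 − 0 = 9.702957
sin φ = h / L = 9.702957 / 162 = 0.05989480
φ = arcsin(0.05989480) = 3.433774°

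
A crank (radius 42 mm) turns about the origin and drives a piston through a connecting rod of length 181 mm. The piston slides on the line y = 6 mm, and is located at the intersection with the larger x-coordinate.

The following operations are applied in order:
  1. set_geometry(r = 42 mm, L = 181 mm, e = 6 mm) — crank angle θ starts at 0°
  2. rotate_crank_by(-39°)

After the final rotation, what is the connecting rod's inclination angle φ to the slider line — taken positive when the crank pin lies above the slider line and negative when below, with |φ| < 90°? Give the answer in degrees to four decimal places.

-10.3220

set_geometry: r = 42 mm, L = 181 mm, e = 6 mm; θ ← 0°
rotate_crank_by(-39°): θ ← 0° -39° = -39°
crank pin P = (r cos θ, r sin θ) = (32.640130, -26.431456)
h = r sin θ − e = -26.431456 − 6 = -32.431456
sin φ = h / L = -32.431456 / 181 = -0.17917932
φ = arcsin(-0.17917932) = -10.321961°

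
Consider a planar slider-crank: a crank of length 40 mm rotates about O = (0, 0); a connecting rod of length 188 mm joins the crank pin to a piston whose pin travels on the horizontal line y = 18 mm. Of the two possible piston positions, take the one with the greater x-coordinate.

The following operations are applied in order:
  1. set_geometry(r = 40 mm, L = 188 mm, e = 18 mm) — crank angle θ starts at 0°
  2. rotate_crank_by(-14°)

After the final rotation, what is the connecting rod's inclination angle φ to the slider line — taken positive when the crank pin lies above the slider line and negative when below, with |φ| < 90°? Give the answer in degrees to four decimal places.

-8.4657

set_geometry: r = 40 mm, L = 188 mm, e = 18 mm; θ ← 0°
rotate_crank_by(-14°): θ ← 0° -14° = -14°
crank pin P = (r cos θ, r sin θ) = (38.811829, -9.676876)
h = r sin θ − e = -9.676876 − 18 = -27.676876
sin φ = h / L = -27.676876 / 188 = -0.14721742
φ = arcsin(-0.14721742) = -8.465707°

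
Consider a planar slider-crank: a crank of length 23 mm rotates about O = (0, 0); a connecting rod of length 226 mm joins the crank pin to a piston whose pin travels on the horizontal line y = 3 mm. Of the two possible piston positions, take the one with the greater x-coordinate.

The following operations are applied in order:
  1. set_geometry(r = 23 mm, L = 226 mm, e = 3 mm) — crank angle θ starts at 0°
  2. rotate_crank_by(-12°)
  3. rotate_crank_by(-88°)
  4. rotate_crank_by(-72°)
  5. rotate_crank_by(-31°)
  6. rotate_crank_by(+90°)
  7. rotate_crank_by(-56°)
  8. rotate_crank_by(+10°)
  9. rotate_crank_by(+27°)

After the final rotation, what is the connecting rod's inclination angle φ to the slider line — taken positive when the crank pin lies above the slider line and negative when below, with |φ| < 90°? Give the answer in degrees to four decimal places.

set_geometry: r = 23 mm, L = 226 mm, e = 3 mm; θ ← 0°
rotate_crank_by(-12°): θ ← 0° -12° = -12°
rotate_crank_by(-88°): θ ← -12° -88° = -100°
rotate_crank_by(-72°): θ ← -100° -72° = -172°
rotate_crank_by(-31°): θ ← -172° -31° = -203°
rotate_crank_by(+90°): θ ← -203° +90° = -113°
rotate_crank_by(-56°): θ ← -113° -56° = -169°
rotate_crank_by(+10°): θ ← -169° +10° = -159°
rotate_crank_by(+27°): θ ← -159° +27° = -132°
crank pin P = (r cos θ, r sin θ) = (-15.390004, -17.092331)
h = r sin θ − e = -17.092331 − 3 = -20.092331
sin φ = h / L = -20.092331 / 226 = -0.08890412
φ = arcsin(-0.08890412) = -5.100565°

-5.1006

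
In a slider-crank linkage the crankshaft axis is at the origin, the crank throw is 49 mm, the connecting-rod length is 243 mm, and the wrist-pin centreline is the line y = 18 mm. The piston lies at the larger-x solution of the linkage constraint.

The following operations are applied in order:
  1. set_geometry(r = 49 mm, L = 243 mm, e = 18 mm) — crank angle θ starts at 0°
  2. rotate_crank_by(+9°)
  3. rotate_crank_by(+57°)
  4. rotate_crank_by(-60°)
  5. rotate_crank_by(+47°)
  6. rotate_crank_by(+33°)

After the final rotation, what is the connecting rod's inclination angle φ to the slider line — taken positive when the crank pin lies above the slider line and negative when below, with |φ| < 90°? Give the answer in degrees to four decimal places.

7.3009

set_geometry: r = 49 mm, L = 243 mm, e = 18 mm; θ ← 0°
rotate_crank_by(+9°): θ ← 0° +9° = 9°
rotate_crank_by(+57°): θ ← 9° +57° = 66°
rotate_crank_by(-60°): θ ← 66° -60° = 6°
rotate_crank_by(+47°): θ ← 6° +47° = 53°
rotate_crank_by(+33°): θ ← 53° +33° = 86°
crank pin P = (r cos θ, r sin θ) = (3.418067, 48.880638)
h = r sin θ − e = 48.880638 − 18 = 30.880638
sin φ = h / L = 30.880638 / 243 = 0.12708082
φ = arcsin(0.12708082) = 7.300936°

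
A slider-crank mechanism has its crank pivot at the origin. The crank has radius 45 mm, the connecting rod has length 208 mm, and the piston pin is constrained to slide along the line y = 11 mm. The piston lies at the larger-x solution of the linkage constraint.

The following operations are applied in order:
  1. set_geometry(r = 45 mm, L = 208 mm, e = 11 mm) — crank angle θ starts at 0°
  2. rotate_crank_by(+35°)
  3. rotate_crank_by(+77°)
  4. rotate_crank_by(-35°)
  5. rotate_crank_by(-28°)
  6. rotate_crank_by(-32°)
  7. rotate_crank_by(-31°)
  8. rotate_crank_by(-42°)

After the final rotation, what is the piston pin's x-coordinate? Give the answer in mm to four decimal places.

227.4765

set_geometry: r = 45 mm, L = 208 mm, e = 11 mm; θ ← 0°
rotate_crank_by(+35°): θ ← 0° +35° = 35°
rotate_crank_by(+77°): θ ← 35° +77° = 112°
rotate_crank_by(-35°): θ ← 112° -35° = 77°
rotate_crank_by(-28°): θ ← 77° -28° = 49°
rotate_crank_by(-32°): θ ← 49° -32° = 17°
rotate_crank_by(-31°): θ ← 17° -31° = -14°
rotate_crank_by(-42°): θ ← -14° -42° = -56°
crank pin P = (r cos θ, r sin θ) = (25.163681, -37.306691)
h = r sin θ − e = -37.306691 − 11 = -48.306691
x = r cos θ + √(L² − h²) = 25.163681 + √(43264.0 − 2333.5364) = 25.163681 + 202.312787 = 227.476467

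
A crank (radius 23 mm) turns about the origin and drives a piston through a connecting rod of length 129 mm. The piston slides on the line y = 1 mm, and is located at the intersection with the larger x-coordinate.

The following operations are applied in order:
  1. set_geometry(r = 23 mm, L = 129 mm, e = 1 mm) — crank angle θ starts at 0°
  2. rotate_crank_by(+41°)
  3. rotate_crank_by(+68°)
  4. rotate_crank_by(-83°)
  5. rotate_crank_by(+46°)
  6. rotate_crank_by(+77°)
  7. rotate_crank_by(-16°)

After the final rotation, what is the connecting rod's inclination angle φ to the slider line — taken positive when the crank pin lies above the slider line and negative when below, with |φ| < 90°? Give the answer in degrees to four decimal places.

7.0447

set_geometry: r = 23 mm, L = 129 mm, e = 1 mm; θ ← 0°
rotate_crank_by(+41°): θ ← 0° +41° = 41°
rotate_crank_by(+68°): θ ← 41° +68° = 109°
rotate_crank_by(-83°): θ ← 109° -83° = 26°
rotate_crank_by(+46°): θ ← 26° +46° = 72°
rotate_crank_by(+77°): θ ← 72° +77° = 149°
rotate_crank_by(-16°): θ ← 149° -16° = 133°
crank pin P = (r cos θ, r sin θ) = (-15.685962, 16.821135)
h = r sin θ − e = 16.821135 − 1 = 15.821135
sin φ = h / L = 15.821135 / 129 = 0.12264446
φ = arcsin(0.12264446) = 7.044746°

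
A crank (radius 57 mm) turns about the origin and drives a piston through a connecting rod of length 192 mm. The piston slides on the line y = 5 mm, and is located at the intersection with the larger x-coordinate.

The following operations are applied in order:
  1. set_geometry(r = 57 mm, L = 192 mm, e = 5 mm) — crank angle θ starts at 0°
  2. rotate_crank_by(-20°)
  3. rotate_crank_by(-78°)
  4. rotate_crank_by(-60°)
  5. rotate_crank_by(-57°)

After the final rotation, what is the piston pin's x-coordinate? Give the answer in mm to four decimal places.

set_geometry: r = 57 mm, L = 192 mm, e = 5 mm; θ ← 0°
rotate_crank_by(-20°): θ ← 0° -20° = -20°
rotate_crank_by(-78°): θ ← -20° -78° = -98°
rotate_crank_by(-60°): θ ← -98° -60° = -158°
rotate_crank_by(-57°): θ ← -158° -57° = -215°
crank pin P = (r cos θ, r sin θ) = (-46.691667, 32.693857)
h = r sin θ − e = 32.693857 − 5 = 27.693857
x = r cos θ + √(L² − h²) = -46.691667 + √(36864.0 − 766.9497) = -46.691667 + 189.992237 = 143.300571

143.3006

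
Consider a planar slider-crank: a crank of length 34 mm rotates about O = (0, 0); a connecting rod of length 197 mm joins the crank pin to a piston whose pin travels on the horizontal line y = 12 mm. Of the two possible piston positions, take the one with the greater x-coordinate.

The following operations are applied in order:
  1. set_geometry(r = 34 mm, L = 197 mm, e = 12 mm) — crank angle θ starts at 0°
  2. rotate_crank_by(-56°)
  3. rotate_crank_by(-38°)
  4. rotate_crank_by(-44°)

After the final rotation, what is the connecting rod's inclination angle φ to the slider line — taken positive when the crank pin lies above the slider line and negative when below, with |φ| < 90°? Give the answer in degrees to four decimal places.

set_geometry: r = 34 mm, L = 197 mm, e = 12 mm; θ ← 0°
rotate_crank_by(-56°): θ ← 0° -56° = -56°
rotate_crank_by(-38°): θ ← -56° -38° = -94°
rotate_crank_by(-44°): θ ← -94° -44° = -138°
crank pin P = (r cos θ, r sin θ) = (-25.266924, -22.750441)
h = r sin θ − e = -22.750441 − 12 = -34.750441
sin φ = h / L = -34.750441 / 197 = -0.17639818
φ = arcsin(-0.17639818) = -10.160034°

-10.1600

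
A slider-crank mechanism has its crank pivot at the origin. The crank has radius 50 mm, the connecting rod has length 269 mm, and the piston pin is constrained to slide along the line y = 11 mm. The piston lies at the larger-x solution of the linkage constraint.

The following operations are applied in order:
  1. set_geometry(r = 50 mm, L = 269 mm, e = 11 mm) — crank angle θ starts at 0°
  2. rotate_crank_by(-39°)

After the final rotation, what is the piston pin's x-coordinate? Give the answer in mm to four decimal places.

set_geometry: r = 50 mm, L = 269 mm, e = 11 mm; θ ← 0°
rotate_crank_by(-39°): θ ← 0° -39° = -39°
crank pin P = (r cos θ, r sin θ) = (38.857298, -31.466020)
h = r sin θ − e = -31.466020 − 11 = -42.466020
x = r cos θ + √(L² − h²) = 38.857298 + √(72361.0 − 1803.3628) = 38.857298 + 265.626876 = 304.484174

304.4842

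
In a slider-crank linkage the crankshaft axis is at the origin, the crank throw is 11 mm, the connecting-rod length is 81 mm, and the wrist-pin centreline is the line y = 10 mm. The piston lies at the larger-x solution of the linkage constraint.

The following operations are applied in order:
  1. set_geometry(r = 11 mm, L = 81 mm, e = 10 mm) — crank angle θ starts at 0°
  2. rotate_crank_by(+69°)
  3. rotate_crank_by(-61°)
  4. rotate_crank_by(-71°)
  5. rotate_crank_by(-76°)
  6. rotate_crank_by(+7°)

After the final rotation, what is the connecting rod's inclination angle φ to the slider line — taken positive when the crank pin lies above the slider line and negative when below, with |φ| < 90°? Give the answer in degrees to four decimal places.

set_geometry: r = 11 mm, L = 81 mm, e = 10 mm; θ ← 0°
rotate_crank_by(+69°): θ ← 0° +69° = 69°
rotate_crank_by(-61°): θ ← 69° -61° = 8°
rotate_crank_by(-71°): θ ← 8° -71° = -63°
rotate_crank_by(-76°): θ ← -63° -76° = -139°
rotate_crank_by(+7°): θ ← -139° +7° = -132°
crank pin P = (r cos θ, r sin θ) = (-7.360437, -8.174593)
h = r sin θ − e = -8.174593 − 10 = -18.174593
sin φ = h / L = -18.174593 / 81 = -0.22437769
φ = arcsin(-0.22437769) = -12.966287°

-12.9663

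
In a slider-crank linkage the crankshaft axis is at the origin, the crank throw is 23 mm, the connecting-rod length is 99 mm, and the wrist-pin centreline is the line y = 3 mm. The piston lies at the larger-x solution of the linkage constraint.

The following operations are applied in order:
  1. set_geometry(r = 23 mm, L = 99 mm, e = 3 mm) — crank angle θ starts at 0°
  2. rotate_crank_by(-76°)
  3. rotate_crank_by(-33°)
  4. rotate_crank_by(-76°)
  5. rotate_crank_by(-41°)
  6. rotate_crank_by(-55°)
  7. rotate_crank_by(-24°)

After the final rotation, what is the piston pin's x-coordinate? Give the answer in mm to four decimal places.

set_geometry: r = 23 mm, L = 99 mm, e = 3 mm; θ ← 0°
rotate_crank_by(-76°): θ ← 0° -76° = -76°
rotate_crank_by(-33°): θ ← -76° -33° = -109°
rotate_crank_by(-76°): θ ← -109° -76° = -185°
rotate_crank_by(-41°): θ ← -185° -41° = -226°
rotate_crank_by(-55°): θ ← -226° -55° = -281°
rotate_crank_by(-24°): θ ← -281° -24° = -305°
crank pin P = (r cos θ, r sin θ) = (13.192258, 18.840497)
h = r sin θ − e = 18.840497 − 3 = 15.840497
x = r cos θ + √(L² − h²) = 13.192258 + √(9801.0 − 250.9213) = 13.192258 + 97.724504 = 110.916762

110.9168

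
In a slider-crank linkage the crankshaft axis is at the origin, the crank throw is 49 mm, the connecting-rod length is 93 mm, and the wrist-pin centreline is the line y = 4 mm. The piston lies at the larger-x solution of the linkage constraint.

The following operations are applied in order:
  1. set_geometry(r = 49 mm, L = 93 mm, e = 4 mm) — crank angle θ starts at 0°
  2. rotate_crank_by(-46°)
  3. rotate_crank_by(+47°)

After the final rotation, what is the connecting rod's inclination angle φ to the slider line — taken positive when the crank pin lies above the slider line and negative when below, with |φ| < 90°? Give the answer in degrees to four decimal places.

set_geometry: r = 49 mm, L = 93 mm, e = 4 mm; θ ← 0°
rotate_crank_by(-46°): θ ← 0° -46° = -46°
rotate_crank_by(+47°): θ ← -46° +47° = 1°
crank pin P = (r cos θ, r sin θ) = (48.992537, 0.855168)
h = r sin θ − e = 0.855168 − 4 = -3.144832
sin φ = h / L = -3.144832 / 93 = -0.03381540
φ = arcsin(-0.03381540) = -1.937849°

-1.9378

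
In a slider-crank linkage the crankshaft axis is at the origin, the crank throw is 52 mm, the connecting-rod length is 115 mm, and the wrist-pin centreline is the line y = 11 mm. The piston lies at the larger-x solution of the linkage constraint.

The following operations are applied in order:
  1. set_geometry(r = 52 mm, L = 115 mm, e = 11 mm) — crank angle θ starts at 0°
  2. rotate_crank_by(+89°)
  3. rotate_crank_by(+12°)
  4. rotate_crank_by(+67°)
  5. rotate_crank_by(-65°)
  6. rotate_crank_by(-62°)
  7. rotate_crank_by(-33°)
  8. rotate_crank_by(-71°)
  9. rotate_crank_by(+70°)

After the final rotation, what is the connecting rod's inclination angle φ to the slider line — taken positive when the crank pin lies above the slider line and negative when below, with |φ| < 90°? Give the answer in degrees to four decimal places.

set_geometry: r = 52 mm, L = 115 mm, e = 11 mm; θ ← 0°
rotate_crank_by(+89°): θ ← 0° +89° = 89°
rotate_crank_by(+12°): θ ← 89° +12° = 101°
rotate_crank_by(+67°): θ ← 101° +67° = 168°
rotate_crank_by(-65°): θ ← 168° -65° = 103°
rotate_crank_by(-62°): θ ← 103° -62° = 41°
rotate_crank_by(-33°): θ ← 41° -33° = 8°
rotate_crank_by(-71°): θ ← 8° -71° = -63°
rotate_crank_by(+70°): θ ← -63° +70° = 7°
crank pin P = (r cos θ, r sin θ) = (51.612400, 6.337206)
h = r sin θ − e = 6.337206 − 11 = -4.662794
sin φ = h / L = -4.662794 / 115 = -0.04054604
φ = arcsin(-0.04054604) = -2.323754°

-2.3238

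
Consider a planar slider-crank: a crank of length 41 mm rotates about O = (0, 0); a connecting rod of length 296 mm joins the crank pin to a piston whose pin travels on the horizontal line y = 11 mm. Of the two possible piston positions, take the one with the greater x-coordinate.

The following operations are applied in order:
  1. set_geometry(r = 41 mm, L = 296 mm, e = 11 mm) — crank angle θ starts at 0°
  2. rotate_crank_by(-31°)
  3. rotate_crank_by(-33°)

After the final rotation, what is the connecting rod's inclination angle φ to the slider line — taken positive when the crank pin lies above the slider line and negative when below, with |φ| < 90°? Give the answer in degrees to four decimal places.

-9.3031

set_geometry: r = 41 mm, L = 296 mm, e = 11 mm; θ ← 0°
rotate_crank_by(-31°): θ ← 0° -31° = -31°
rotate_crank_by(-33°): θ ← -31° -33° = -64°
crank pin P = (r cos θ, r sin θ) = (17.973217, -36.850556)
h = r sin θ − e = -36.850556 − 11 = -47.850556
sin φ = h / L = -47.850556 / 296 = -0.16165728
φ = arcsin(-0.16165728) = -9.303104°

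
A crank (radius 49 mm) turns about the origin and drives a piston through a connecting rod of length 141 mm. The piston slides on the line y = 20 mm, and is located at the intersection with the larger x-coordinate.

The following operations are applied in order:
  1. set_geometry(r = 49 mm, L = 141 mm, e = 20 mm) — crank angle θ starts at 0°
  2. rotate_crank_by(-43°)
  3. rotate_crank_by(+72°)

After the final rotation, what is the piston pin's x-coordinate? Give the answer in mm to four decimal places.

set_geometry: r = 49 mm, L = 141 mm, e = 20 mm; θ ← 0°
rotate_crank_by(-43°): θ ← 0° -43° = -43°
rotate_crank_by(+72°): θ ← -43° +72° = 29°
crank pin P = (r cos θ, r sin θ) = (42.856366, 23.755671)
h = r sin θ − e = 23.755671 − 20 = 3.755671
x = r cos θ + √(L² − h²) = 42.856366 + √(19881.0 − 14.1051) = 42.856366 + 140.949973 = 183.806339

183.8063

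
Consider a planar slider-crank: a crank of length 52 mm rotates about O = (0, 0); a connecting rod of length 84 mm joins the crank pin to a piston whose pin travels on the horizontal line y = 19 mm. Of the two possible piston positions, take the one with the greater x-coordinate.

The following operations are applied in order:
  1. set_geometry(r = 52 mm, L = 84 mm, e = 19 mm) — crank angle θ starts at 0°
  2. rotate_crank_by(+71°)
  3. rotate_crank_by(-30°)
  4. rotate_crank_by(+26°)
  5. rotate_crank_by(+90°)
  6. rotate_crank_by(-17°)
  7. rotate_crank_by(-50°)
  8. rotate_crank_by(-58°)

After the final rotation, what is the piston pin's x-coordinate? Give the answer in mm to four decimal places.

127.6616

set_geometry: r = 52 mm, L = 84 mm, e = 19 mm; θ ← 0°
rotate_crank_by(+71°): θ ← 0° +71° = 71°
rotate_crank_by(-30°): θ ← 71° -30° = 41°
rotate_crank_by(+26°): θ ← 41° +26° = 67°
rotate_crank_by(+90°): θ ← 67° +90° = 157°
rotate_crank_by(-17°): θ ← 157° -17° = 140°
rotate_crank_by(-50°): θ ← 140° -50° = 90°
rotate_crank_by(-58°): θ ← 90° -58° = 32°
crank pin P = (r cos θ, r sin θ) = (44.098501, 27.555802)
h = r sin θ − e = 27.555802 − 19 = 8.555802
x = r cos θ + √(L² − h²) = 44.098501 + √(7056.0 − 73.2017) = 44.098501 + 83.563139 = 127.661640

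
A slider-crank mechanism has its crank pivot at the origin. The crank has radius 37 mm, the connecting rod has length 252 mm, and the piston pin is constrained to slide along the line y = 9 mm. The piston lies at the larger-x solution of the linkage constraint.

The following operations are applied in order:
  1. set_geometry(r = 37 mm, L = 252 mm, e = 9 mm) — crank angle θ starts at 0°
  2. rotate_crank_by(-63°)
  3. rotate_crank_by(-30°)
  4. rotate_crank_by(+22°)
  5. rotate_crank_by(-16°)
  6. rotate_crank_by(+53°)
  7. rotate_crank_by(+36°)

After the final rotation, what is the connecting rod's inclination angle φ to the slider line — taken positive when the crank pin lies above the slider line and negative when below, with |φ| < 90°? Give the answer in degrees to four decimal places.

-1.7530

set_geometry: r = 37 mm, L = 252 mm, e = 9 mm; θ ← 0°
rotate_crank_by(-63°): θ ← 0° -63° = -63°
rotate_crank_by(-30°): θ ← -63° -30° = -93°
rotate_crank_by(+22°): θ ← -93° +22° = -71°
rotate_crank_by(-16°): θ ← -71° -16° = -87°
rotate_crank_by(+53°): θ ← -87° +53° = -34°
rotate_crank_by(+36°): θ ← -34° +36° = 2°
crank pin P = (r cos θ, r sin θ) = (36.977461, 1.291281)
h = r sin θ − e = 1.291281 − 9 = -7.708719
sin φ = h / L = -7.708719 / 252 = -0.03059015
φ = arcsin(-0.03059015) = -1.752960°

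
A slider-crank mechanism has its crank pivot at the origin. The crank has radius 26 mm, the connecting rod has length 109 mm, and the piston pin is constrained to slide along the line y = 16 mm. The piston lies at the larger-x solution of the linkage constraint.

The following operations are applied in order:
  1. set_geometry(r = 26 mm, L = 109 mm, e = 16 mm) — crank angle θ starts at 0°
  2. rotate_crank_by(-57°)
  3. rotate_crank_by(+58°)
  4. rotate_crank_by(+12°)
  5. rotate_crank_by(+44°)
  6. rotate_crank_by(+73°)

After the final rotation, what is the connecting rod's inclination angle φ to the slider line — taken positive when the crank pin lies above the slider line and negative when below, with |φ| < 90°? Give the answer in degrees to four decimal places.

2.0595

set_geometry: r = 26 mm, L = 109 mm, e = 16 mm; θ ← 0°
rotate_crank_by(-57°): θ ← 0° -57° = -57°
rotate_crank_by(+58°): θ ← -57° +58° = 1°
rotate_crank_by(+12°): θ ← 1° +12° = 13°
rotate_crank_by(+44°): θ ← 13° +44° = 57°
rotate_crank_by(+73°): θ ← 57° +73° = 130°
crank pin P = (r cos θ, r sin θ) = (-16.712478, 19.917156)
h = r sin θ − e = 19.917156 − 16 = 3.917156
sin φ = h / L = 3.917156 / 109 = 0.03593721
φ = arcsin(0.03593721) = 2.059494°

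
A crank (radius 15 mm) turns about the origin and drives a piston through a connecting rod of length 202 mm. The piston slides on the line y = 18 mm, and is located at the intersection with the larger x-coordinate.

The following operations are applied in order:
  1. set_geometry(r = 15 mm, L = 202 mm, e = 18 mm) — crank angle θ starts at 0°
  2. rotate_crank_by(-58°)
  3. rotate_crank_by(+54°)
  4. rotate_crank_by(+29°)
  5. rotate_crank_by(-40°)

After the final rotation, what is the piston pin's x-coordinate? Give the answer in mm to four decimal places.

215.3002

set_geometry: r = 15 mm, L = 202 mm, e = 18 mm; θ ← 0°
rotate_crank_by(-58°): θ ← 0° -58° = -58°
rotate_crank_by(+54°): θ ← -58° +54° = -4°
rotate_crank_by(+29°): θ ← -4° +29° = 25°
rotate_crank_by(-40°): θ ← 25° -40° = -15°
crank pin P = (r cos θ, r sin θ) = (14.488887, -3.882286)
h = r sin θ − e = -3.882286 − 18 = -21.882286
x = r cos θ + √(L² − h²) = 14.488887 + √(40804.0 − 478.8344) = 14.488887 + 200.811269 = 215.300156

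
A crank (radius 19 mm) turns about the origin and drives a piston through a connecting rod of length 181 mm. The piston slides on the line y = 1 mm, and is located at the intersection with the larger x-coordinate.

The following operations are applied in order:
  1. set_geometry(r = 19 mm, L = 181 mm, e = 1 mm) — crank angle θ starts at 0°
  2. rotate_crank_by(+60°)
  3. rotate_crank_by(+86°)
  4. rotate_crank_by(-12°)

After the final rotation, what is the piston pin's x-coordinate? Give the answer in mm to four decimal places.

167.3577

set_geometry: r = 19 mm, L = 181 mm, e = 1 mm; θ ← 0°
rotate_crank_by(+60°): θ ← 0° +60° = 60°
rotate_crank_by(+86°): θ ← 60° +86° = 146°
rotate_crank_by(-12°): θ ← 146° -12° = 134°
crank pin P = (r cos θ, r sin θ) = (-13.198509, 13.667456)
h = r sin θ − e = 13.667456 − 1 = 12.667456
x = r cos θ + √(L² − h²) = -13.198509 + √(32761.0 − 160.4644) = -13.198509 + 180.556184 = 167.357675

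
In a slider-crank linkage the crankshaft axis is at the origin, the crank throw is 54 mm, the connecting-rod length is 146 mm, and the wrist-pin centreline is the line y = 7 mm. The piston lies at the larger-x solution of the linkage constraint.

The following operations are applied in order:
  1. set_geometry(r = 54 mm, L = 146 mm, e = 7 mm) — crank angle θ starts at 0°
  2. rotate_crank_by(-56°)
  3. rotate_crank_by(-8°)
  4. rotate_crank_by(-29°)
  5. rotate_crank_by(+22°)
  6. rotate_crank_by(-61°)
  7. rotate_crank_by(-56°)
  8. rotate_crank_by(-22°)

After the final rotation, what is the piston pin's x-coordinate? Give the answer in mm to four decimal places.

97.8583

set_geometry: r = 54 mm, L = 146 mm, e = 7 mm; θ ← 0°
rotate_crank_by(-56°): θ ← 0° -56° = -56°
rotate_crank_by(-8°): θ ← -56° -8° = -64°
rotate_crank_by(-29°): θ ← -64° -29° = -93°
rotate_crank_by(+22°): θ ← -93° +22° = -71°
rotate_crank_by(-61°): θ ← -71° -61° = -132°
rotate_crank_by(-56°): θ ← -132° -56° = -188°
rotate_crank_by(-22°): θ ← -188° -22° = -210°
crank pin P = (r cos θ, r sin θ) = (-46.765372, 27.000000)
h = r sin θ − e = 27.000000 − 7 = 20.000000
x = r cos θ + √(L² − h²) = -46.765372 + √(21316.0 − 400.0000) = -46.765372 + 144.623650 = 97.858278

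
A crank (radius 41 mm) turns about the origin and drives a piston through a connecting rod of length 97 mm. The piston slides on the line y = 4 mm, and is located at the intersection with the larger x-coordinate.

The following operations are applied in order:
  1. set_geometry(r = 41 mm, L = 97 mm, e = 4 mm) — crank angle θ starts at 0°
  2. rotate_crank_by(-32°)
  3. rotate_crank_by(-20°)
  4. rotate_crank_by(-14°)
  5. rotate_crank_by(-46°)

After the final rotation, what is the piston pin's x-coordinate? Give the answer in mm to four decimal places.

72.0698

set_geometry: r = 41 mm, L = 97 mm, e = 4 mm; θ ← 0°
rotate_crank_by(-32°): θ ← 0° -32° = -32°
rotate_crank_by(-20°): θ ← -32° -20° = -52°
rotate_crank_by(-14°): θ ← -52° -14° = -66°
rotate_crank_by(-46°): θ ← -66° -46° = -112°
crank pin P = (r cos θ, r sin θ) = (-15.358870, -38.014538)
h = r sin θ − e = -38.014538 − 4 = -42.014538
x = r cos θ + √(L² − h²) = -15.358870 + √(9409.0 − 1765.2214) = -15.358870 + 87.428706 = 72.069835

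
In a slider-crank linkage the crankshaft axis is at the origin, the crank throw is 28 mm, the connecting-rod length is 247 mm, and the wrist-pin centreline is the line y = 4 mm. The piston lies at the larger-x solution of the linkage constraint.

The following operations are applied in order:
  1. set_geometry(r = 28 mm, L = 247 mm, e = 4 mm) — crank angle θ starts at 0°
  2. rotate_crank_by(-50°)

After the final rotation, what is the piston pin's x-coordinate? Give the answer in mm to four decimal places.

set_geometry: r = 28 mm, L = 247 mm, e = 4 mm; θ ← 0°
rotate_crank_by(-50°): θ ← 0° -50° = -50°
crank pin P = (r cos θ, r sin θ) = (17.998053, -21.449244)
h = r sin θ − e = -21.449244 − 4 = -25.449244
x = r cos θ + √(L² − h²) = 17.998053 + √(61009.0 − 647.6640) = 17.998053 + 245.685441 = 263.683494

263.6835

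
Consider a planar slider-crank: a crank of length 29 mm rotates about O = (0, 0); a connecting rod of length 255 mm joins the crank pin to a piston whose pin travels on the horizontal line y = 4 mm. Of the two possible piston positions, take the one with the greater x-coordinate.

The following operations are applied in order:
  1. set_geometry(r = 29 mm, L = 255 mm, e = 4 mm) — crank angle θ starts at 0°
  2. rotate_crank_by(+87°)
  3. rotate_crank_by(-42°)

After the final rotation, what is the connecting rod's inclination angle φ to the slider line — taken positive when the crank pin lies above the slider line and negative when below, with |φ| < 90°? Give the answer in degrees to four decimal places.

set_geometry: r = 29 mm, L = 255 mm, e = 4 mm; θ ← 0°
rotate_crank_by(+87°): θ ← 0° +87° = 87°
rotate_crank_by(-42°): θ ← 87° -42° = 45°
crank pin P = (r cos θ, r sin θ) = (20.506097, 20.506097)
h = r sin θ − e = 20.506097 − 4 = 16.506097
sin φ = h / L = 16.506097 / 255 = 0.06472979
φ = arcsin(0.06472979) = 3.711339°

3.7113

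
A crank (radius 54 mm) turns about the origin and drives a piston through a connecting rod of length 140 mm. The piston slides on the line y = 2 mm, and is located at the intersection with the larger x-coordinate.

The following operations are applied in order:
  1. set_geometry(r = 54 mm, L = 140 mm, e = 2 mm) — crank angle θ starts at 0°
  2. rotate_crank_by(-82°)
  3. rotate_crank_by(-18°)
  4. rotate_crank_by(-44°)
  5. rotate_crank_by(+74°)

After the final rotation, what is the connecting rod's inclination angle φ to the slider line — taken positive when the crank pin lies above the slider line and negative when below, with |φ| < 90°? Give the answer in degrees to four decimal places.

set_geometry: r = 54 mm, L = 140 mm, e = 2 mm; θ ← 0°
rotate_crank_by(-82°): θ ← 0° -82° = -82°
rotate_crank_by(-18°): θ ← -82° -18° = -100°
rotate_crank_by(-44°): θ ← -100° -44° = -144°
rotate_crank_by(+74°): θ ← -144° +74° = -70°
crank pin P = (r cos θ, r sin θ) = (18.469088, -50.743402)
h = r sin θ − e = -50.743402 − 2 = -52.743402
sin φ = h / L = -52.743402 / 140 = -0.37673858
φ = arcsin(-0.37673858) = -22.131809°

-22.1318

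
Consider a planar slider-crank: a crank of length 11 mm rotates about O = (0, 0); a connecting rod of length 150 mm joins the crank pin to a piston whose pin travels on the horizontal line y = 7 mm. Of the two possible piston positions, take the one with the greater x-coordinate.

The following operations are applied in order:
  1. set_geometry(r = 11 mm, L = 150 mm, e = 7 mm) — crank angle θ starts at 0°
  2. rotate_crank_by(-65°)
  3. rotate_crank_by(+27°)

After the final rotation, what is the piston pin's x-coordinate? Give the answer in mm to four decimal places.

set_geometry: r = 11 mm, L = 150 mm, e = 7 mm; θ ← 0°
rotate_crank_by(-65°): θ ← 0° -65° = -65°
rotate_crank_by(+27°): θ ← -65° +27° = -38°
crank pin P = (r cos θ, r sin θ) = (8.668118, -6.772276)
h = r sin θ − e = -6.772276 − 7 = -13.772276
x = r cos θ + √(L² − h²) = 8.668118 + √(22500.0 − 189.6756) = 8.668118 + 149.366410 = 158.034528

158.0345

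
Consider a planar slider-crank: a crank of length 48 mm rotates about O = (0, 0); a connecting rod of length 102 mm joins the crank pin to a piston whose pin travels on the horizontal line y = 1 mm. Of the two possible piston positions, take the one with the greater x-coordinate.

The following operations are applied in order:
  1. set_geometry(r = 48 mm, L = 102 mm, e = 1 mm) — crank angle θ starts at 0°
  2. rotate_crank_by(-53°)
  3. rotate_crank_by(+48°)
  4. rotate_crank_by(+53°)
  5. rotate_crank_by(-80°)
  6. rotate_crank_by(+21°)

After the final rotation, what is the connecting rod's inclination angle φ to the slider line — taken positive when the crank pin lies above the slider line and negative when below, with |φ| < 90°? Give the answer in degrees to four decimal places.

-5.7159

set_geometry: r = 48 mm, L = 102 mm, e = 1 mm; θ ← 0°
rotate_crank_by(-53°): θ ← 0° -53° = -53°
rotate_crank_by(+48°): θ ← -53° +48° = -5°
rotate_crank_by(+53°): θ ← -5° +53° = 48°
rotate_crank_by(-80°): θ ← 48° -80° = -32°
rotate_crank_by(+21°): θ ← -32° +21° = -11°
crank pin P = (r cos θ, r sin θ) = (47.118105, -9.158832)
h = r sin θ − e = -9.158832 − 1 = -10.158832
sin φ = h / L = -10.158832 / 102 = -0.09959639
φ = arcsin(-0.09959639) = -5.715929°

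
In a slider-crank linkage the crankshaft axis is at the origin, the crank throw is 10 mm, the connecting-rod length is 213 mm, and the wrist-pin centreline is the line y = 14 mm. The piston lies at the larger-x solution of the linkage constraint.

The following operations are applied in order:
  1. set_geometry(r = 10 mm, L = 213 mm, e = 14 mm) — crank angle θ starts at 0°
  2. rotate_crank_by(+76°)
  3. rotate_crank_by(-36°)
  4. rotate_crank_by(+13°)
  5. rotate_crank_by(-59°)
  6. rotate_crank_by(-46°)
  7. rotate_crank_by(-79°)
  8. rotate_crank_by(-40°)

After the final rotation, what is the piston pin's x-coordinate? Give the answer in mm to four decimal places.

set_geometry: r = 10 mm, L = 213 mm, e = 14 mm; θ ← 0°
rotate_crank_by(+76°): θ ← 0° +76° = 76°
rotate_crank_by(-36°): θ ← 76° -36° = 40°
rotate_crank_by(+13°): θ ← 40° +13° = 53°
rotate_crank_by(-59°): θ ← 53° -59° = -6°
rotate_crank_by(-46°): θ ← -6° -46° = -52°
rotate_crank_by(-79°): θ ← -52° -79° = -131°
rotate_crank_by(-40°): θ ← -131° -40° = -171°
crank pin P = (r cos θ, r sin θ) = (-9.876883, -1.564345)
h = r sin θ − e = -1.564345 − 14 = -15.564345
x = r cos θ + √(L² − h²) = -9.876883 + √(45369.0 − 242.2488) = -9.876883 + 212.430580 = 202.553696

202.5537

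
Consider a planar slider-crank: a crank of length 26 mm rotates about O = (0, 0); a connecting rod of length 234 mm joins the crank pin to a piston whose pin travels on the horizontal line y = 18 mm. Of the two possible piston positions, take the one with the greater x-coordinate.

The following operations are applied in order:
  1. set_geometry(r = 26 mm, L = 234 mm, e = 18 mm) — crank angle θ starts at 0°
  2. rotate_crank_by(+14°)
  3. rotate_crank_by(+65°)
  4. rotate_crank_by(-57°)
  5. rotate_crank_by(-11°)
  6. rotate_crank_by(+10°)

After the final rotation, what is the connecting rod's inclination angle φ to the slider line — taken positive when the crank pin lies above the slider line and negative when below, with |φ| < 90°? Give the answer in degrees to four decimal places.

-2.1264

set_geometry: r = 26 mm, L = 234 mm, e = 18 mm; θ ← 0°
rotate_crank_by(+14°): θ ← 0° +14° = 14°
rotate_crank_by(+65°): θ ← 14° +65° = 79°
rotate_crank_by(-57°): θ ← 79° -57° = 22°
rotate_crank_by(-11°): θ ← 22° -11° = 11°
rotate_crank_by(+10°): θ ← 11° +10° = 21°
crank pin P = (r cos θ, r sin θ) = (24.273091, 9.317567)
h = r sin θ − e = 9.317567 − 18 = -8.682433
sin φ = h / L = -8.682433 / 234 = -0.03710442
φ = arcsin(-0.03710442) = -2.126415°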